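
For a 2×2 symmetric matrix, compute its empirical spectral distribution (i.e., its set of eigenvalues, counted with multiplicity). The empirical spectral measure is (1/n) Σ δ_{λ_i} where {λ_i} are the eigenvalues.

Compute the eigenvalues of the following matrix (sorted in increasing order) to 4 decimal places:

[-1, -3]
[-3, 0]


Since M is real symmetric, both eigenvalues are real; they are the roots of det(λI − M) = λ² − (tr M) λ + det M.
tr M = -1 + 0 = -1.
det M = (-1)·0 − (-3)² = 0 − 9 = -9.
Characteristic polynomial: λ² + λ − 9 = 0.
Discriminant Δ = (tr M)² − 4·det M = 1 − (-36) = 37; √Δ = 6.082763.
λ = (tr M ± √Δ)/2 = (-1 ± 6.082763)/2, giving (tr M − √Δ)/2 = -3.5414 and (tr M + √Δ)/2 = 2.5414.

Eigenvalues sorted in increasing order: [-3.5414, 2.5414].


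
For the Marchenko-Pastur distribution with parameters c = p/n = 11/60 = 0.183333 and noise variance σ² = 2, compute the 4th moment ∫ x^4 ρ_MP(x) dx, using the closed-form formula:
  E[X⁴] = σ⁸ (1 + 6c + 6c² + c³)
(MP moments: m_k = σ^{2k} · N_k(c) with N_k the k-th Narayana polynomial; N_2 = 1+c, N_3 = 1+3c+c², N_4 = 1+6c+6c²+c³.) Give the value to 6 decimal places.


E[X⁴] = σ⁸ (1 + 6c + 6c² + c³) (fourth MP moment). With σ² = 2 (so σ⁸ = 16) and c = 11/60 = 0.183333: E[X⁴] = 16 · (1 + 6·0.183333 + 6·(0.183333)² + (0.183333)³) = 16 · 2.307829.

So E[X^4] = 36.925259.


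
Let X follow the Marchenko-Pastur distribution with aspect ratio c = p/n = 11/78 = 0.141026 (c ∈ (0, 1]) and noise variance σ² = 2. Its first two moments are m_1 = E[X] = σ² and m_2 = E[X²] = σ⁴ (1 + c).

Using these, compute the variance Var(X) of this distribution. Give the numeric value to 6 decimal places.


m_1 = E[X] = σ² = 2, so m_1² = 4.
m_2 = E[X²] = σ⁴ (1 + c) = 4 · (1 + 0.141026) = 4 · 1.141026 = 4.564103.
(Note m_2 − m_1² simplifies to c · σ⁴ = 0.141026 · 4.)

Var(X) = m_2 − m_1² = 4.564103 − 4 = 0.564103.


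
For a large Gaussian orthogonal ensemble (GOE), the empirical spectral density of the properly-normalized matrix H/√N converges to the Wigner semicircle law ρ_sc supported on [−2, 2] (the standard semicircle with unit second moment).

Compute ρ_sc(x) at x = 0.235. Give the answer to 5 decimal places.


ρ_sc(x) = (1/(2π)) √(4 − x²). With x = 0.235:
  4 − x² = 4 − (0.235)² = 4 − 0.055225 = 3.944775.
  √(4 − x²) = 1.986146.
  1/(2π) = 0.159155.
  ρ_sc(0.235) = 0.159155 · 1.986146 = 0.316105.

Rounded to 5 decimal places: ρ_sc(0.235) ≈ 0.31610.


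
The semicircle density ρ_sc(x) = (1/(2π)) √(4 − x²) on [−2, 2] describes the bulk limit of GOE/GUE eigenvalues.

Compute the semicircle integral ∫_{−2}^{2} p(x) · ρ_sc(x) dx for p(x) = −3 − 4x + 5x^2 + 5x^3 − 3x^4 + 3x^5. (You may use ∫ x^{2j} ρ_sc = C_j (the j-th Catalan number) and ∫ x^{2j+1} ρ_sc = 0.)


Write p(x) = Σ a_i x^i, split into monomials and integrate each against ρ_sc separately.
Using ∫ x^{2j} ρ_sc = C_j = (1/(j+1)) C(2j, j) (Catalan numbers) and ∫ x^{2j+1} ρ_sc = 0 (odd monomials vanish by symmetry):
  i = 0 (even): a_0 · C_{0} = -3 · 1 = -3
  i = 1 (odd): ∫ x^1 ρ_sc = 0 (vanishes)
  i = 2 (even): a_2 · C_{1} = 5 · 1 = 5
  i = 3 (odd): ∫ x^3 ρ_sc = 0 (vanishes)
  i = 4 (even): a_4 · C_{2} = -3 · 2 = -6
  i = 5 (odd): ∫ x^5 ρ_sc = 0 (vanishes)

Summing the contributions: ∫_{−2}^{2} p(x) ρ_sc(x) dx = (-3) + 5 + (-6) = -4.


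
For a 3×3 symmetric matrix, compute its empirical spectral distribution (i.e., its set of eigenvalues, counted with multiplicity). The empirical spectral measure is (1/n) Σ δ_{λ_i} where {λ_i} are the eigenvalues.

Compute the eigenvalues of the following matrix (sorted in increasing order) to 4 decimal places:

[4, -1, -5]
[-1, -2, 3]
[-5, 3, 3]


Since M is real symmetric, all three eigenvalues are real; they are the roots of det(λI − M) = λ³ − (tr M) λ² + s λ − det M, where s is the sum of the principal 2×2 minors.
tr M = 4 + (-2) + 3 = 5.
s = (4·(-2) − (-1)²) + (4·3 − (-5)²) + ((-2)·3 − 3²) = -9 + (-13) + (-15) = -37.
det M (expand along row 1) = 4·(-15) − (-1)·12 + (-5)·(-13) = 17.
Characteristic polynomial: λ³ − 5λ² − 37λ − 17 = 0.
Substitute λ = y + (tr M)/3 = y + 1.666667 to remove the quadratic term: y³ + p·y + q = 0 with p = s − (tr M)²/3 = -45.333333 and q = −2(tr M)³/27 + (tr M)·s/3 − det M = -87.925926.
Three real roots ⇒ use the trigonometric (Viète) form: r = 2√(−p/3) = 7.774603, φ = arccos(3q/(p·r)) = arccos(0.748415) = 0.725128 rad.
y_k = r·cos(φ/3 − 2πk/3) for k = 0, 1, 2 gives y = 7.548597, -2.162670, -5.385927.
λ_k = y_k + 1.666667 gives λ = 9.2153, -0.4960, -3.7193 (check: the sum is 5.0000 = tr M).

Eigenvalues sorted in increasing order: [-3.7193, -0.4960, 9.2153].


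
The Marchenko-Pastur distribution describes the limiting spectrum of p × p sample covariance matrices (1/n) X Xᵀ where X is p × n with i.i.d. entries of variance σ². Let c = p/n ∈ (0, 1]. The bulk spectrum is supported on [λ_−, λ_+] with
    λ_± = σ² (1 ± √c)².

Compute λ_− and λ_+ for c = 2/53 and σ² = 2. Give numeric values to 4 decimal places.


c = 2/53 = 0.037736; √c = 0.194257.
λ_− = σ² (1 − √c)² = 2 · (1 − 0.194257)² = 2 · (0.805743)² = 1.298443.
λ_+ = σ² (1 + √c)² = 2 · (1 + 0.194257)² = 2 · (1.194257)² = 2.852500.

Rounded to 4 decimal places: λ_− ≈ 1.2984, λ_+ ≈ 2.8525.


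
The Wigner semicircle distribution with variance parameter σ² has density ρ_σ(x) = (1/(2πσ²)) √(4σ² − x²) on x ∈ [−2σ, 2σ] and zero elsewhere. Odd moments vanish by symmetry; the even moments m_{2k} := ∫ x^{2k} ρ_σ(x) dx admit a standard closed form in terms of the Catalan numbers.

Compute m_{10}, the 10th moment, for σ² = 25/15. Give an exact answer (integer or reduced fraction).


By the scaled semicircle moment identity, m_{2k} = σ^{2k} · C_k with k = 5.
C_5 = (1/(k+1)) · C(2k, k) = (1/6) · C(10, 5) = (1/6) · 252 = 42.
σ^{2k} = (σ²)^k = (25/15)^5 = 3125/243.

Therefore m_{10} = σ^{10} · C_5 = (3125/243) · 42 = 43750/81.


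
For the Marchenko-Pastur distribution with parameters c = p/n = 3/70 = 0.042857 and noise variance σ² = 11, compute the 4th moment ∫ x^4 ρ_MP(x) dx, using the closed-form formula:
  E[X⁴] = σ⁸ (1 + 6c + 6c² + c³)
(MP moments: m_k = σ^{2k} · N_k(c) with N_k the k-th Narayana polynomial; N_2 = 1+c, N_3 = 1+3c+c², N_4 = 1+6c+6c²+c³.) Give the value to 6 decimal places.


E[X⁴] = σ⁸ (1 + 6c + 6c² + c³) (fourth MP moment). With σ² = 11 (so σ⁸ = 14641) and c = 3/70 = 0.042857: E[X⁴] = 14641 · (1 + 6·0.042857 + 6·(0.042857)² + (0.042857)³) = 14641 · 1.268242.

So E[X^4] = 18568.330866.


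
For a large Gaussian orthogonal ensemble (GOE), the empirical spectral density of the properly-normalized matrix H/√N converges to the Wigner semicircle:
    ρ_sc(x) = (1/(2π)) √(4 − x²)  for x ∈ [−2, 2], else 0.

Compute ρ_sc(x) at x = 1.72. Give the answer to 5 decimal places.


ρ_sc(x) = (1/(2π)) √(4 − x²). With x = 1.72:
  4 − x² = 4 − (1.72)² = 4 − 2.958400 = 1.041600.
  √(4 − x²) = 1.020588.
  1/(2π) = 0.159155.
  ρ_sc(1.72) = 0.159155 · 1.020588 = 0.162432.

Rounded to 5 decimal places: ρ_sc(1.72) ≈ 0.16243.


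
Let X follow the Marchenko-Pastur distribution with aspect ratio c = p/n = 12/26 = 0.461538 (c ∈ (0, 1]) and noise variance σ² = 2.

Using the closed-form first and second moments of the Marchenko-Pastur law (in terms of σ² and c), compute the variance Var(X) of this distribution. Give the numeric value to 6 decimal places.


Recall the MP moments m_1 = E[X] = σ² and m_2 = E[X²] = σ⁴ (1 + c).
m_1 = E[X] = σ² = 2, so m_1² = 4.
m_2 = E[X²] = σ⁴ (1 + c) = 4 · (1 + 0.461538) = 4 · 1.461538 = 5.846154.
(Note m_2 − m_1² simplifies to c · σ⁴ = 0.461538 · 4.)

Var(X) = m_2 − m_1² = 5.846154 − 4 = 1.846154.


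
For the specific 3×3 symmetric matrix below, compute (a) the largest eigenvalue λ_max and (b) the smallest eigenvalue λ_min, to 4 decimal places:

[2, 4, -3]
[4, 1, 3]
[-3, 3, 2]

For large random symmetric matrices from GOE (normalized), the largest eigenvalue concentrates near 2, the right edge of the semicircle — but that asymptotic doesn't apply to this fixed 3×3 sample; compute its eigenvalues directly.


Since M is real symmetric, all three eigenvalues are real; they are the roots of det(λI − M) = λ³ − (tr M) λ² + s λ − det M, where s is the sum of the principal 2×2 minors.
tr M = 2 + 1 + 2 = 5.
s = (2·1 − 4²) + (2·2 − (-3)²) + (1·2 − 3²) = -14 + (-5) + (-7) = -26.
det M (expand along row 1) = 2·(-7) − 4·17 + (-3)·15 = -127.
Characteristic polynomial: λ³ − 5λ² − 26λ + 127 = 0.
Substitute λ = y + (tr M)/3 = y + 1.666667 to remove the quadratic term: y³ + p·y + q = 0 with p = s − (tr M)²/3 = -34.333333 and q = −2(tr M)³/27 + (tr M)·s/3 − det M = 74.407407.
Three real roots ⇒ use the trigonometric (Viète) form: r = 2√(−p/3) = 6.765928, φ = arccos(3q/(p·r)) = arccos(-0.960935) = 2.861158 rad.
y_k = r·cos(φ/3 − 2πk/3) for k = 0, 1, 2 gives y = 3.915129, 2.821259, -6.736388.
λ_k = y_k + 1.666667 gives λ = 5.5818, 4.4879, -5.0697 (check: the sum is 5.0000 = tr M).

Hence λ_max = 5.5818 and λ_min = -5.0697.


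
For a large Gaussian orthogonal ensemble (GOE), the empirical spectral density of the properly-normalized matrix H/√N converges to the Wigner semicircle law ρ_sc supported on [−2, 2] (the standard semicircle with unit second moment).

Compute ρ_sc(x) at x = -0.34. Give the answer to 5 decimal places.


ρ_sc(x) = (1/(2π)) √(4 − x²). With x = -0.34:
  4 − x² = 4 − (-0.34)² = 4 − 0.115600 = 3.884400.
  √(4 − x²) = 1.970888.
  1/(2π) = 0.159155.
  ρ_sc(-0.34) = 0.159155 · 1.970888 = 0.313677.

Rounded to 5 decimal places: ρ_sc(-0.34) ≈ 0.31368.


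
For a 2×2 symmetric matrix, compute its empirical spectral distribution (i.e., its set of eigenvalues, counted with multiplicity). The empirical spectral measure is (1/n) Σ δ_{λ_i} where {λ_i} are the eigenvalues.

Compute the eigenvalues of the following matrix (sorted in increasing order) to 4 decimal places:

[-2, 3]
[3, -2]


Since M is real symmetric, both eigenvalues are real; they are the roots of det(λI − M) = λ² − (tr M) λ + det M.
tr M = -2 + (-2) = -4.
det M = (-2)·(-2) − 3² = 4 − 9 = -5.
Characteristic polynomial: λ² + 4λ − 5 = 0.
Discriminant Δ = (tr M)² − 4·det M = 16 − (-20) = 36; √Δ = 6.000000.
λ = (tr M ± √Δ)/2 = (-4 ± 6.000000)/2, giving (tr M − √Δ)/2 = -5.0000 and (tr M + √Δ)/2 = 1.0000.

Eigenvalues sorted in increasing order: [-5.0000, 1.0000].


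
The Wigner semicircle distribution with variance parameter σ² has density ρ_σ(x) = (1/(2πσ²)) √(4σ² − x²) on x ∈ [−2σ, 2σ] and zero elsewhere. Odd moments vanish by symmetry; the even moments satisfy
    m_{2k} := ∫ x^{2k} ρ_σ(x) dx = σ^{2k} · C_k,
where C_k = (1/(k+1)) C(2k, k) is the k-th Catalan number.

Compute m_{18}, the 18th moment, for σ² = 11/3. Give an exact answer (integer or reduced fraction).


By the scaled semicircle moment identity, m_{2k} = σ^{2k} · C_k with k = 9.
C_9 = (1/(k+1)) · C(2k, k) = (1/10) · C(18, 9) = (1/10) · 48620 = 4862.
σ^{2k} = (σ²)^k = (11/3)^9 = 2357947691/19683.

Therefore m_{18} = σ^{18} · C_9 = (2357947691/19683) · 4862 = 11464341673642/19683.


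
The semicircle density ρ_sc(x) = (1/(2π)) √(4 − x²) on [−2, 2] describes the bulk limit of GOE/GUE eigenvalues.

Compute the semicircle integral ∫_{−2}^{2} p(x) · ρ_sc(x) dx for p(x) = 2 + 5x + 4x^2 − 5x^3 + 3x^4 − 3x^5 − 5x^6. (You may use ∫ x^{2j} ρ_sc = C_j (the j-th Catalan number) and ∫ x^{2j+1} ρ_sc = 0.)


Write p(x) = Σ a_i x^i, split into monomials and integrate each against ρ_sc separately.
Using ∫ x^{2j} ρ_sc = C_j = (1/(j+1)) C(2j, j) (Catalan numbers) and ∫ x^{2j+1} ρ_sc = 0 (odd monomials vanish by symmetry):
  i = 0 (even): a_0 · C_{0} = 2 · 1 = 2
  i = 1 (odd): ∫ x^1 ρ_sc = 0 (vanishes)
  i = 2 (even): a_2 · C_{1} = 4 · 1 = 4
  i = 3 (odd): ∫ x^3 ρ_sc = 0 (vanishes)
  i = 4 (even): a_4 · C_{2} = 3 · 2 = 6
  i = 5 (odd): ∫ x^5 ρ_sc = 0 (vanishes)
  i = 6 (even): a_6 · C_{3} = -5 · 5 = -25

Summing the contributions: ∫_{−2}^{2} p(x) ρ_sc(x) dx = 2 + 4 + 6 + (-25) = -13.


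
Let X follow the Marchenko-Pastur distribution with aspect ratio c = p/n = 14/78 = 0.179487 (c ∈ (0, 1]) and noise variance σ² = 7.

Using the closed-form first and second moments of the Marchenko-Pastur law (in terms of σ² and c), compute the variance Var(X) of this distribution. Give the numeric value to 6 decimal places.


Recall the MP moments m_1 = E[X] = σ² and m_2 = E[X²] = σ⁴ (1 + c).
m_1 = E[X] = σ² = 7, so m_1² = 49.
m_2 = E[X²] = σ⁴ (1 + c) = 49 · (1 + 0.179487) = 49 · 1.179487 = 57.794872.
(Note m_2 − m_1² simplifies to c · σ⁴ = 0.179487 · 49.)

Var(X) = m_2 − m_1² = 57.794872 − 49 = 8.794872.


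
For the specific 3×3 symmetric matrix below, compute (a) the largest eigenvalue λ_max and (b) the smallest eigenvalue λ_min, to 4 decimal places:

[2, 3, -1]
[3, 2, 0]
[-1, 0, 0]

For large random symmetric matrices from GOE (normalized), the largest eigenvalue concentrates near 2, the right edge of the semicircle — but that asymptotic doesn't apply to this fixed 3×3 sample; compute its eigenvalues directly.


Since M is real symmetric, all three eigenvalues are real; they are the roots of det(λI − M) = λ³ − (tr M) λ² + s λ − det M, where s is the sum of the principal 2×2 minors.
tr M = 2 + 2 + 0 = 4.
s = (2·2 − 3²) + (2·0 − (-1)²) + (2·0 − 0²) = -5 + (-1) + 0 = -6.
det M (expand along row 1) = 2·0 − 3·0 + (-1)·2 = -2.
Characteristic polynomial: λ³ − 4λ² − 6λ + 2 = 0.
Substitute λ = y + (tr M)/3 = y + 1.333333 to remove the quadratic term: y³ + p·y + q = 0 with p = s − (tr M)²/3 = -11.333333 and q = −2(tr M)³/27 + (tr M)·s/3 − det M = -10.740741.
Three real roots ⇒ use the trigonometric (Viète) form: r = 2√(−p/3) = 3.887301, φ = arccos(3q/(p·r)) = arccos(0.731391) = 0.750437 rad.
y_k = r·cos(φ/3 − 2πk/3) for k = 0, 1, 2 gives y = 3.766314, -1.049796, -2.716518.
λ_k = y_k + 1.333333 gives λ = 5.0996, 0.2835, -1.3832 (check: the sum is 4.0000 = tr M).

Hence λ_max = 5.0996 and λ_min = -1.3832.


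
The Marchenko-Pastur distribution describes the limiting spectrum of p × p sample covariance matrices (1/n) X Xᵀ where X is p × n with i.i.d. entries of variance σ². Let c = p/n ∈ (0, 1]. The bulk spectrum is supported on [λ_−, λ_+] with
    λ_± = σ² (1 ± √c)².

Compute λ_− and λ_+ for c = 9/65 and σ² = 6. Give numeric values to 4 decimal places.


c = 9/65 = 0.138462; √c = 0.372104.
λ_− = σ² (1 − √c)² = 6 · (1 − 0.372104)² = 6 · (0.627896)² = 2.365519.
λ_+ = σ² (1 + √c)² = 6 · (1 + 0.372104)² = 6 · (1.372104)² = 11.296020.

Rounded to 4 decimal places: λ_− ≈ 2.3655, λ_+ ≈ 11.2960.


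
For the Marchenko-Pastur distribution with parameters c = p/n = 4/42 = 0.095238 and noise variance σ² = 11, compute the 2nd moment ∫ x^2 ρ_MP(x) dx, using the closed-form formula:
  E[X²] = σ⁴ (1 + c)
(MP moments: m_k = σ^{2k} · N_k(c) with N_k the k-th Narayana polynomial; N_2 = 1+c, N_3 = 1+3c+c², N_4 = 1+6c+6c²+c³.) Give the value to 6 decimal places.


E[X²] = σ⁴ (1 + c) (second MP moment). With σ² = 11 (so σ⁴ = 121) and c = 4/42 = 0.095238: E[X²] = 121 · (1 + 0.095238) = 121 · 1.095238.

So E[X^2] = 132.523810.


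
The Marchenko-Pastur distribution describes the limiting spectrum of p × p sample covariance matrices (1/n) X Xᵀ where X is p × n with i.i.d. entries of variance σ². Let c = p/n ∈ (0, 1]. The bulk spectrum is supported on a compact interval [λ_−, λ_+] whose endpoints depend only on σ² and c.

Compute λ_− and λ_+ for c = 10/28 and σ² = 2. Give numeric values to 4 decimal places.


c = 10/28 = 0.357143; √c = 0.597614.
λ_− = σ² (1 − √c)² = 2 · (1 − 0.597614)² = 2 · (0.402386)² = 0.323828.
λ_+ = σ² (1 + √c)² = 2 · (1 + 0.597614)² = 2 · (1.597614)² = 5.104743.

Rounded to 4 decimal places: λ_− ≈ 0.3238, λ_+ ≈ 5.1047.


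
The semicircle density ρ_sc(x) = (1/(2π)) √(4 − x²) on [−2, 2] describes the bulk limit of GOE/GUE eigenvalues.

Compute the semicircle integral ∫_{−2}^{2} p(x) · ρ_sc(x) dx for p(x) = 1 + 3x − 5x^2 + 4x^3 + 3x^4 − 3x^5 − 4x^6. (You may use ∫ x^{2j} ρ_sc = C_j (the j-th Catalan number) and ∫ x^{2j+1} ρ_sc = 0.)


Write p(x) = Σ a_i x^i, split into monomials and integrate each against ρ_sc separately.
Using ∫ x^{2j} ρ_sc = C_j = (1/(j+1)) C(2j, j) (Catalan numbers) and ∫ x^{2j+1} ρ_sc = 0 (odd monomials vanish by symmetry):
  i = 0 (even): a_0 · C_{0} = 1 · 1 = 1
  i = 1 (odd): ∫ x^1 ρ_sc = 0 (vanishes)
  i = 2 (even): a_2 · C_{1} = -5 · 1 = -5
  i = 3 (odd): ∫ x^3 ρ_sc = 0 (vanishes)
  i = 4 (even): a_4 · C_{2} = 3 · 2 = 6
  i = 5 (odd): ∫ x^5 ρ_sc = 0 (vanishes)
  i = 6 (even): a_6 · C_{3} = -4 · 5 = -20

Summing the contributions: ∫_{−2}^{2} p(x) ρ_sc(x) dx = 1 + (-5) + 6 + (-20) = -18.


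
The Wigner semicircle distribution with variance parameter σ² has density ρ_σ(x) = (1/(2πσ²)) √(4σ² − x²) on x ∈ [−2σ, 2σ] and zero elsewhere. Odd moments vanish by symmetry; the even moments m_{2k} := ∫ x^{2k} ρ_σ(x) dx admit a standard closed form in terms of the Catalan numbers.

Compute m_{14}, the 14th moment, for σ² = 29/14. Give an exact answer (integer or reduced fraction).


By the scaled semicircle moment identity, m_{2k} = σ^{2k} · C_k with k = 7.
C_7 = (1/(k+1)) · C(2k, k) = (1/8) · C(14, 7) = (1/8) · 3432 = 429.
σ^{2k} = (σ²)^k = (29/14)^7 = 17249876309/105413504.

Therefore m_{14} = σ^{14} · C_7 = (17249876309/105413504) · 429 = 7400196936561/105413504.


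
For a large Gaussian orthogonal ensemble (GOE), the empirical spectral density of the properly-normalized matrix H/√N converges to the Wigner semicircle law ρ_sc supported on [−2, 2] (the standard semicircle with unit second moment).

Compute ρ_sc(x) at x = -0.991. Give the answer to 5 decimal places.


ρ_sc(x) = (1/(2π)) √(4 − x²). With x = -0.991:
  4 − x² = 4 − (-0.991)² = 4 − 0.982081 = 3.017919.
  √(4 − x²) = 1.737216.
  1/(2π) = 0.159155.
  ρ_sc(-0.991) = 0.159155 · 1.737216 = 0.276486.

Rounded to 5 decimal places: ρ_sc(-0.991) ≈ 0.27649.


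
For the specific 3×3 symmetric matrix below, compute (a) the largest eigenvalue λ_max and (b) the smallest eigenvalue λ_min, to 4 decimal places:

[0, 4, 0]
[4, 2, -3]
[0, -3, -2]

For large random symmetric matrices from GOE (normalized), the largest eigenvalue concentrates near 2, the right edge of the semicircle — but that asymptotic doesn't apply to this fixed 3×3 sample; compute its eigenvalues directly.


Since M is real symmetric, all three eigenvalues are real; they are the roots of det(λI − M) = λ³ − (tr M) λ² + s λ − det M, where s is the sum of the principal 2×2 minors.
tr M = 0 + 2 + (-2) = 0.
s = (0·2 − 4²) + (0·(-2) − 0²) + (2·(-2) − (-3)²) = -16 + 0 + (-13) = -29.
det M (expand along row 1) = 0·(-13) − 4·(-8) + 0·(-12) = 32.
Characteristic polynomial: λ³ − 29λ − 32 = 0.
Substitute λ = y + (tr M)/3 = y + 0.000000 to remove the quadratic term: y³ + p·y + q = 0 with p = s − (tr M)²/3 = -29.000000 and q = −2(tr M)³/27 + (tr M)·s/3 − det M = -32.000000.
Three real roots ⇒ use the trigonometric (Viète) form: r = 2√(−p/3) = 6.218253, φ = arccos(3q/(p·r)) = arccos(0.532359) = 1.009411 rad.
y_k = r·cos(φ/3 − 2πk/3) for k = 0, 1, 2 gives y = 5.869570, -1.156833, -4.712737.
λ_k = y_k + 0.000000 gives λ = 5.8696, -1.1568, -4.7127 (check: the sum is 0.0000 = tr M).

Hence λ_max = 5.8696 and λ_min = -4.7127.


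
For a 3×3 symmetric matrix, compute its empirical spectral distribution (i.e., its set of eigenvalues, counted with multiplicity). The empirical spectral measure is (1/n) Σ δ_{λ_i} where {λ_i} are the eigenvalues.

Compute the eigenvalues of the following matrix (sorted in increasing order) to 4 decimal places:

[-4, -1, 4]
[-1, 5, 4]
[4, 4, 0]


Since M is real symmetric, all three eigenvalues are real; they are the roots of det(λI − M) = λ³ − (tr M) λ² + s λ − det M, where s is the sum of the principal 2×2 minors.
tr M = -4 + 5 + 0 = 1.
s = ((-4)·5 − (-1)²) + ((-4)·0 − 4²) + (5·0 − 4²) = -21 + (-16) + (-16) = -53.
det M (expand along row 1) = (-4)·(-16) − (-1)·(-16) + 4·(-24) = -48.
Characteristic polynomial: λ³ − λ² − 53λ + 48 = 0.
Substitute λ = y + (tr M)/3 = y + 0.333333 to remove the quadratic term: y³ + p·y + q = 0 with p = s − (tr M)²/3 = -53.333333 and q = −2(tr M)³/27 + (tr M)·s/3 − det M = 30.259259.
Three real roots ⇒ use the trigonometric (Viète) form: r = 2√(−p/3) = 8.432740, φ = arccos(3q/(p·r)) = arccos(-0.201842) = 1.774035 rad.
y_k = r·cos(φ/3 − 2πk/3) for k = 0, 1, 2 gives y = 7.000791, 0.570849, -7.571640.
λ_k = y_k + 0.333333 gives λ = 7.3341, 0.9042, -7.2383 (check: the sum is 1.0000 = tr M).

Eigenvalues sorted in increasing order: [-7.2383, 0.9042, 7.3341].


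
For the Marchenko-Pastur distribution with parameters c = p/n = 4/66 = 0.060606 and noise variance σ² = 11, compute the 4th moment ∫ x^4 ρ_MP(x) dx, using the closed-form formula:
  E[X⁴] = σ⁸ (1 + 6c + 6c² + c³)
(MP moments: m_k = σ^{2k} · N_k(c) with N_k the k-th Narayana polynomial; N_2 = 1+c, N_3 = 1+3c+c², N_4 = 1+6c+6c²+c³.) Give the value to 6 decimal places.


E[X⁴] = σ⁸ (1 + 6c + 6c² + c³) (fourth MP moment). With σ² = 11 (so σ⁸ = 14641) and c = 4/66 = 0.060606: E[X⁴] = 14641 · (1 + 6·0.060606 + 6·(0.060606)² + (0.060606)³) = 14641 · 1.385898.

So E[X^4] = 20290.925926.


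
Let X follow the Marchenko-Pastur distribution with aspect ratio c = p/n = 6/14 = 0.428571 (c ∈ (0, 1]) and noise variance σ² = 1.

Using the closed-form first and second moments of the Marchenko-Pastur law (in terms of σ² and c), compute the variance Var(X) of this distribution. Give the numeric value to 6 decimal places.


Recall the MP moments m_1 = E[X] = σ² and m_2 = E[X²] = σ⁴ (1 + c).
m_1 = E[X] = σ² = 1, so m_1² = 1.
m_2 = E[X²] = σ⁴ (1 + c) = 1 · (1 + 0.428571) = 1 · 1.428571 = 1.428571.
(Note m_2 − m_1² simplifies to c · σ⁴ = 0.428571 · 1.)

Var(X) = m_2 − m_1² = 1.428571 − 1 = 0.428571.


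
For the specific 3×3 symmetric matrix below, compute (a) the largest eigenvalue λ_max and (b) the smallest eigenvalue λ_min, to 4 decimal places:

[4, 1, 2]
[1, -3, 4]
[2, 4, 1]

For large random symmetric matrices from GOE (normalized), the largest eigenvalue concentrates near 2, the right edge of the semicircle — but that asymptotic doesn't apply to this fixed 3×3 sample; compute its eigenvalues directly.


Since M is real symmetric, all three eigenvalues are real; they are the roots of det(λI − M) = λ³ − (tr M) λ² + s λ − det M, where s is the sum of the principal 2×2 minors.
tr M = 4 + (-3) + 1 = 2.
s = (4·(-3) − 1²) + (4·1 − 2²) + ((-3)·1 − 4²) = -13 + 0 + (-19) = -32.
det M (expand along row 1) = 4·(-19) − 1·(-7) + 2·10 = -49.
Characteristic polynomial: λ³ − 2λ² − 32λ + 49 = 0.
Substitute λ = y + (tr M)/3 = y + 0.666667 to remove the quadratic term: y³ + p·y + q = 0 with p = s − (tr M)²/3 = -33.333333 and q = −2(tr M)³/27 + (tr M)·s/3 − det M = 27.074074.
Three real roots ⇒ use the trigonometric (Viète) form: r = 2√(−p/3) = 6.666667, φ = arccos(3q/(p·r)) = arccos(-0.365500) = 1.944966 rad.
y_k = r·cos(φ/3 − 2πk/3) for k = 0, 1, 2 gives y = 5.313988, 0.829335, -6.143322.
λ_k = y_k + 0.666667 gives λ = 5.9807, 1.4960, -5.4767 (check: the sum is 2.0000 = tr M).

Hence λ_max = 5.9807 and λ_min = -5.4767.


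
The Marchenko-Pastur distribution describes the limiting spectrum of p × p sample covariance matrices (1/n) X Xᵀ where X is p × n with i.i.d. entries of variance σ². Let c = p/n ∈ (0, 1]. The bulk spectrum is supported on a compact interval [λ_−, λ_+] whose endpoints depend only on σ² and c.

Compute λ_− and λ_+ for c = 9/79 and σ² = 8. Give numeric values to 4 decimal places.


c = 9/79 = 0.113924; √c = 0.337526.
λ_− = σ² (1 − √c)² = 8 · (1 − 0.337526)² = 8 · (0.662474)² = 3.510970.
λ_+ = σ² (1 + √c)² = 8 · (1 + 0.337526)² = 8 · (1.337526)² = 14.311814.

Rounded to 4 decimal places: λ_− ≈ 3.5110, λ_+ ≈ 14.3118.


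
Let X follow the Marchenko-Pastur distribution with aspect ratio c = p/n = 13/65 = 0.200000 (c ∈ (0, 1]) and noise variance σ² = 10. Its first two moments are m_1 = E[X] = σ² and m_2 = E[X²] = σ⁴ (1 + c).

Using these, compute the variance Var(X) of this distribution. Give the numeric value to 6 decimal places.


m_1 = E[X] = σ² = 10, so m_1² = 100.
m_2 = E[X²] = σ⁴ (1 + c) = 100 · (1 + 0.200000) = 100 · 1.200000 = 120.000000.
(Note m_2 − m_1² simplifies to c · σ⁴ = 0.200000 · 100.)

Var(X) = m_2 − m_1² = 120.000000 − 100 = 20.000000.


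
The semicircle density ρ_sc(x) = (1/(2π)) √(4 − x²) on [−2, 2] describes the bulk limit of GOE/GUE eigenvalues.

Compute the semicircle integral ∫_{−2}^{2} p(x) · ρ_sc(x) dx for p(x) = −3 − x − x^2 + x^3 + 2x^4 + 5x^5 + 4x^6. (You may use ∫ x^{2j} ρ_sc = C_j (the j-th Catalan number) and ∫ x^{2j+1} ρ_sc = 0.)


Write p(x) = Σ a_i x^i, split into monomials and integrate each against ρ_sc separately.
Using ∫ x^{2j} ρ_sc = C_j = (1/(j+1)) C(2j, j) (Catalan numbers) and ∫ x^{2j+1} ρ_sc = 0 (odd monomials vanish by symmetry):
  i = 0 (even): a_0 · C_{0} = -3 · 1 = -3
  i = 1 (odd): ∫ x^1 ρ_sc = 0 (vanishes)
  i = 2 (even): a_2 · C_{1} = -1 · 1 = -1
  i = 3 (odd): ∫ x^3 ρ_sc = 0 (vanishes)
  i = 4 (even): a_4 · C_{2} = 2 · 2 = 4
  i = 5 (odd): ∫ x^5 ρ_sc = 0 (vanishes)
  i = 6 (even): a_6 · C_{3} = 4 · 5 = 20

Summing the contributions: ∫_{−2}^{2} p(x) ρ_sc(x) dx = (-3) + (-1) + 4 + 20 = 20.


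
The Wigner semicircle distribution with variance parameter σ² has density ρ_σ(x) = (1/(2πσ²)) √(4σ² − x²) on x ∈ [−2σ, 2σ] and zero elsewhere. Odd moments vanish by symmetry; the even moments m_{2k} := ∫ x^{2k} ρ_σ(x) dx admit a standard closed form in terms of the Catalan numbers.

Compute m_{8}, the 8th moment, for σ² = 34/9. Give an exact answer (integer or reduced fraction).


By the scaled semicircle moment identity, m_{2k} = σ^{2k} · C_k with k = 4.
C_4 = (1/(k+1)) · C(2k, k) = (1/5) · C(8, 4) = (1/5) · 70 = 14.
σ^{2k} = (σ²)^k = (34/9)^4 = 1336336/6561.

Therefore m_{8} = σ^{8} · C_4 = (1336336/6561) · 14 = 18708704/6561.


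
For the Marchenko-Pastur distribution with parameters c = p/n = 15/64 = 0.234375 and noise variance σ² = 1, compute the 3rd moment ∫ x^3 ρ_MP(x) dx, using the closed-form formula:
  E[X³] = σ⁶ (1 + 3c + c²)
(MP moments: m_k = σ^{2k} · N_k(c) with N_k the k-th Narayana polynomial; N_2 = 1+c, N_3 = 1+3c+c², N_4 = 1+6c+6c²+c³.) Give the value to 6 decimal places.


E[X³] = σ⁶ (1 + 3c + c²) (third MP moment). With σ² = 1 (so σ⁶ = 1) and c = 15/64 = 0.234375: E[X³] = 1 · (1 + 3·0.234375 + (0.234375)²) = 1 · 1.758057.

So E[X^3] = 1.758057.


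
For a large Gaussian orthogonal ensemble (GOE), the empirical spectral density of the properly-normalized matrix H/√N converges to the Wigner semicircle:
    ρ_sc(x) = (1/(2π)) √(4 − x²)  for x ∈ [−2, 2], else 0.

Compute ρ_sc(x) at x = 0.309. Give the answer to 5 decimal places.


ρ_sc(x) = (1/(2π)) √(4 − x²). With x = 0.309:
  4 − x² = 4 − (0.309)² = 4 − 0.095481 = 3.904519.
  √(4 − x²) = 1.975986.
  1/(2π) = 0.159155.
  ρ_sc(0.309) = 0.159155 · 1.975986 = 0.314488.

Rounded to 5 decimal places: ρ_sc(0.309) ≈ 0.31449.


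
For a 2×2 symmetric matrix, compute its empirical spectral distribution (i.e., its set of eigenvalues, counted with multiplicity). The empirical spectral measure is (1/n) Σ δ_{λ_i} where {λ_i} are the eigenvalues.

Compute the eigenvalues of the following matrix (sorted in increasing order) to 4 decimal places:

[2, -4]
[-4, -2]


Since M is real symmetric, both eigenvalues are real; they are the roots of det(λI − M) = λ² − (tr M) λ + det M.
tr M = 2 + (-2) = 0.
det M = 2·(-2) − (-4)² = -4 − 16 = -20.
Characteristic polynomial: λ² − 20 = 0.
Discriminant Δ = (tr M)² − 4·det M = 0 − (-80) = 80; √Δ = 8.944272.
λ = (tr M ± √Δ)/2 = (0 ± 8.944272)/2, giving (tr M − √Δ)/2 = -4.4721 and (tr M + √Δ)/2 = 4.4721.

Eigenvalues sorted in increasing order: [-4.4721, 4.4721].


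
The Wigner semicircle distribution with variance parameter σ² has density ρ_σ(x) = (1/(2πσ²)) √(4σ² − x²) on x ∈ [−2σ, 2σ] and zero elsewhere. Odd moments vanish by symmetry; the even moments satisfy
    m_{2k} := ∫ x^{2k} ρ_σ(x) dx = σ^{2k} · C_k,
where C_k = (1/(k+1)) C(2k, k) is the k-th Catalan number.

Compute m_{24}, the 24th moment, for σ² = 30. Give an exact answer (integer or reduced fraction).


By the scaled semicircle moment identity, m_{2k} = σ^{2k} · C_k with k = 12.
C_12 = (1/(k+1)) · C(2k, k) = (1/13) · C(24, 12) = (1/13) · 2704156 = 208012.
σ^{2k} = (σ²)^k = (30)^12 = 531441000000000000.

Therefore m_{24} = σ^{24} · C_12 = 531441000000000000 · 208012 = 110546105292000000000000.


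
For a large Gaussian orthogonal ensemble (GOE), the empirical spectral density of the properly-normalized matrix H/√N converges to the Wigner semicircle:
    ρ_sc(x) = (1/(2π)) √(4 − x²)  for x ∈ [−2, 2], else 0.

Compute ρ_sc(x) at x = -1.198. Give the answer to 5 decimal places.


ρ_sc(x) = (1/(2π)) √(4 − x²). With x = -1.198:
  4 − x² = 4 − (-1.198)² = 4 − 1.435204 = 2.564796.
  √(4 − x²) = 1.601498.
  1/(2π) = 0.159155.
  ρ_sc(-1.198) = 0.159155 · 1.601498 = 0.254886.

Rounded to 5 decimal places: ρ_sc(-1.198) ≈ 0.25489.


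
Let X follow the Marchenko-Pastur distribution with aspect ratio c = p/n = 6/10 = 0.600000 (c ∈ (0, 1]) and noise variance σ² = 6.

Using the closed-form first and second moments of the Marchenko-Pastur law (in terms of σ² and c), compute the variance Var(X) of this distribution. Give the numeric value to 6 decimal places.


Recall the MP moments m_1 = E[X] = σ² and m_2 = E[X²] = σ⁴ (1 + c).
m_1 = E[X] = σ² = 6, so m_1² = 36.
m_2 = E[X²] = σ⁴ (1 + c) = 36 · (1 + 0.600000) = 36 · 1.600000 = 57.600000.
(Note m_2 − m_1² simplifies to c · σ⁴ = 0.600000 · 36.)

Var(X) = m_2 − m_1² = 57.600000 − 36 = 21.600000.


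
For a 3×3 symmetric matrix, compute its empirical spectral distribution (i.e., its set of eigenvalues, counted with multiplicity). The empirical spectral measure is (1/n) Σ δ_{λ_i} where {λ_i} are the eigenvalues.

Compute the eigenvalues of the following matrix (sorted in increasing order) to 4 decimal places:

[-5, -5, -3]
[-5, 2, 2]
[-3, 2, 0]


Since M is real symmetric, all three eigenvalues are real; they are the roots of det(λI − M) = λ³ − (tr M) λ² + s λ − det M, where s is the sum of the principal 2×2 minors.
tr M = -5 + 2 + 0 = -3.
s = ((-5)·2 − (-5)²) + ((-5)·0 − (-3)²) + (2·0 − 2²) = -35 + (-9) + (-4) = -48.
det M (expand along row 1) = (-5)·(-4) − (-5)·6 + (-3)·(-4) = 62.
Characteristic polynomial: λ³ + 3λ² − 48λ − 62 = 0.
Substitute λ = y + (tr M)/3 = y − 1.000000 to remove the quadratic term: y³ + p·y + q = 0 with p = s − (tr M)²/3 = -51.000000 and q = −2(tr M)³/27 + (tr M)·s/3 − det M = -12.000000.
Three real roots ⇒ use the trigonometric (Viète) form: r = 2√(−p/3) = 8.246211, φ = arccos(3q/(p·r)) = arccos(0.085601) = 1.485091 rad.
y_k = r·cos(φ/3 − 2πk/3) for k = 0, 1, 2 gives y = 7.256290, -0.235550, -7.020739.
λ_k = y_k − 1.000000 gives λ = 6.2563, -1.2356, -8.0207 (check: the sum is -3.0000 = tr M).

Eigenvalues sorted in increasing order: [-8.0207, -1.2356, 6.2563].


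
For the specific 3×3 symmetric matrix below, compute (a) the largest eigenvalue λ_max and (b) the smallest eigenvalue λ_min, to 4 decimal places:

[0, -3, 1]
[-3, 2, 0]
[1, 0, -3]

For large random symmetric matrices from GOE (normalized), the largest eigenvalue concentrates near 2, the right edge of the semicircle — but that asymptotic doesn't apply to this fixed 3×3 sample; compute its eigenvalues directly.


Since M is real symmetric, all three eigenvalues are real; they are the roots of det(λI − M) = λ³ − (tr M) λ² + s λ − det M, where s is the sum of the principal 2×2 minors.
tr M = 0 + 2 + (-3) = -1.
s = (0·2 − (-3)²) + (0·(-3) − 1²) + (2·(-3) − 0²) = -9 + (-1) + (-6) = -16.
det M (expand along row 1) = 0·(-6) − (-3)·9 + 1·(-2) = 25.
Characteristic polynomial: λ³ + λ² − 16λ − 25 = 0.
Substitute λ = y + (tr M)/3 = y − 0.333333 to remove the quadratic term: y³ + p·y + q = 0 with p = s − (tr M)²/3 = -16.333333 and q = −2(tr M)³/27 + (tr M)·s/3 − det M = -19.592593.
Three real roots ⇒ use the trigonometric (Viète) form: r = 2√(−p/3) = 4.666667, φ = arccos(3q/(p·r)) = arccos(0.771137) = 0.690171 rad.
y_k = r·cos(φ/3 − 2πk/3) for k = 0, 1, 2 gives y = 4.543716, -1.350273, -3.193443.
λ_k = y_k − 0.333333 gives λ = 4.2104, -1.6836, -3.5268 (check: the sum is -1.0000 = tr M).

Hence λ_max = 4.2104 and λ_min = -3.5268.


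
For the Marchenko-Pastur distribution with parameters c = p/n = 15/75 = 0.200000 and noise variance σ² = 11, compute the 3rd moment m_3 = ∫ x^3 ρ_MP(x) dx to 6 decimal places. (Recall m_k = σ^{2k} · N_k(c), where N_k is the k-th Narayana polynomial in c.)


E[X³] = σ⁶ (1 + 3c + c²) (third MP moment). With σ² = 11 (so σ⁶ = 1331) and c = 15/75 = 0.200000: E[X³] = 1331 · (1 + 3·0.200000 + (0.200000)²) = 1331 · 1.640000.

So E[X^3] = 2182.840000.


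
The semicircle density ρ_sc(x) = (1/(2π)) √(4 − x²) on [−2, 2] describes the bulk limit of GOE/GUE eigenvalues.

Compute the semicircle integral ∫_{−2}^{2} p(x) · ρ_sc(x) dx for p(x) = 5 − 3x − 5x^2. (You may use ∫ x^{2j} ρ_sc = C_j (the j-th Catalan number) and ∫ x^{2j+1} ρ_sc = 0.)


Write p(x) = Σ a_i x^i, split into monomials and integrate each against ρ_sc separately.
Using ∫ x^{2j} ρ_sc = C_j = (1/(j+1)) C(2j, j) (Catalan numbers) and ∫ x^{2j+1} ρ_sc = 0 (odd monomials vanish by symmetry):
  i = 0 (even): a_0 · C_{0} = 5 · 1 = 5
  i = 1 (odd): ∫ x^1 ρ_sc = 0 (vanishes)
  i = 2 (even): a_2 · C_{1} = -5 · 1 = -5

Summing the contributions: ∫_{−2}^{2} p(x) ρ_sc(x) dx = 5 + (-5) = 0.


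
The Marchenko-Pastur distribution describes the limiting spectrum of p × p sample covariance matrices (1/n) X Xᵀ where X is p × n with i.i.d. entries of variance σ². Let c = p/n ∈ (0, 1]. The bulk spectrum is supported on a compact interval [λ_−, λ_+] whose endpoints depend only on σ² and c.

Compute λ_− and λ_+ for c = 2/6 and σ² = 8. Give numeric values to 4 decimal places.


c = 2/6 = 0.333333; √c = 0.577350.
λ_− = σ² (1 − √c)² = 8 · (1 − 0.577350)² = 8 · (0.422650)² = 1.429062.
λ_+ = σ² (1 + √c)² = 8 · (1 + 0.577350)² = 8 · (1.577350)² = 19.904271.

Rounded to 4 decimal places: λ_− ≈ 1.4291, λ_+ ≈ 19.9043.


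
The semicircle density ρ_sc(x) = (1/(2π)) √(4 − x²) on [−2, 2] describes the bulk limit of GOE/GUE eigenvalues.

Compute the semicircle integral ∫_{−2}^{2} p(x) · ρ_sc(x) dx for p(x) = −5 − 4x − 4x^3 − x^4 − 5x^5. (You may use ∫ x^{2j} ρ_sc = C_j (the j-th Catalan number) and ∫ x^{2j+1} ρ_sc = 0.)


Write p(x) = Σ a_i x^i, split into monomials and integrate each against ρ_sc separately.
Using ∫ x^{2j} ρ_sc = C_j = (1/(j+1)) C(2j, j) (Catalan numbers) and ∫ x^{2j+1} ρ_sc = 0 (odd monomials vanish by symmetry):
  i = 0 (even): a_0 · C_{0} = -5 · 1 = -5
  i = 1 (odd): ∫ x^1 ρ_sc = 0 (vanishes)
  i = 3 (odd): ∫ x^3 ρ_sc = 0 (vanishes)
  i = 4 (even): a_4 · C_{2} = -1 · 2 = -2
  i = 5 (odd): ∫ x^5 ρ_sc = 0 (vanishes)

Summing the contributions: ∫_{−2}^{2} p(x) ρ_sc(x) dx = (-5) + (-2) = -7.


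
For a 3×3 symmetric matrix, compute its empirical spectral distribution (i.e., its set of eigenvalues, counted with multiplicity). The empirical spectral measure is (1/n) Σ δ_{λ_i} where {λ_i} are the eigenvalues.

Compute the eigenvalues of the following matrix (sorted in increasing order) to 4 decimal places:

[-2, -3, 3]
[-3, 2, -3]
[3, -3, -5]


Since M is real symmetric, all three eigenvalues are real; they are the roots of det(λI − M) = λ³ − (tr M) λ² + s λ − det M, where s is the sum of the principal 2×2 minors.
tr M = -2 + 2 + (-5) = -5.
s = ((-2)·2 − (-3)²) + ((-2)·(-5) − 3²) + (2·(-5) − (-3)²) = -13 + 1 + (-19) = -31.
det M (expand along row 1) = (-2)·(-19) − (-3)·24 + 3·3 = 119.
Characteristic polynomial: λ³ + 5λ² − 31λ − 119 = 0.
Substitute λ = y + (tr M)/3 = y − 1.666667 to remove the quadratic term: y³ + p·y + q = 0 with p = s − (tr M)²/3 = -39.333333 and q = −2(tr M)³/27 + (tr M)·s/3 − det M = -58.074074.
Three real roots ⇒ use the trigonometric (Viète) form: r = 2√(−p/3) = 7.241854, φ = arccos(3q/(p·r)) = arccos(0.611636) = 0.912669 rad.
y_k = r·cos(φ/3 − 2πk/3) for k = 0, 1, 2 gives y = 6.909307, -1.575974, -5.333333.
λ_k = y_k − 1.666667 gives λ = 5.2426, -3.2426, -7.0000 (check: the sum is -5.0000 = tr M).

Eigenvalues sorted in increasing order: [-7.0000, -3.2426, 5.2426].


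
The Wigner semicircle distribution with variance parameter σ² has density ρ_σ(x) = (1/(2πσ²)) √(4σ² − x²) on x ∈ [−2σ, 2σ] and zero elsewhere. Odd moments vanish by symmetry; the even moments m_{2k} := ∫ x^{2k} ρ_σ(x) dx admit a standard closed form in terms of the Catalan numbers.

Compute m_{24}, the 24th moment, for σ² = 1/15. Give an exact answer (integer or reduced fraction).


By the scaled semicircle moment identity, m_{2k} = σ^{2k} · C_k with k = 12.
C_12 = (1/(k+1)) · C(2k, k) = (1/13) · C(24, 12) = (1/13) · 2704156 = 208012.
σ^{2k} = (σ²)^k = (1/15)^12 = 1/129746337890625.

Therefore m_{24} = σ^{24} · C_12 = (1/129746337890625) · 208012 = 208012/129746337890625.


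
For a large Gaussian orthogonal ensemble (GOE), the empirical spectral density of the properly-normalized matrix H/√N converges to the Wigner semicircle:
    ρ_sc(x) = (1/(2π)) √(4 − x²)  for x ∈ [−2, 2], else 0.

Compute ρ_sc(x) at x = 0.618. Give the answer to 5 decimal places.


ρ_sc(x) = (1/(2π)) √(4 − x²). With x = 0.618:
  4 − x² = 4 − (0.618)² = 4 − 0.381924 = 3.618076.
  √(4 − x²) = 1.902124.
  1/(2π) = 0.159155.
  ρ_sc(0.618) = 0.159155 · 1.902124 = 0.302732.

Rounded to 5 decimal places: ρ_sc(0.618) ≈ 0.30273.


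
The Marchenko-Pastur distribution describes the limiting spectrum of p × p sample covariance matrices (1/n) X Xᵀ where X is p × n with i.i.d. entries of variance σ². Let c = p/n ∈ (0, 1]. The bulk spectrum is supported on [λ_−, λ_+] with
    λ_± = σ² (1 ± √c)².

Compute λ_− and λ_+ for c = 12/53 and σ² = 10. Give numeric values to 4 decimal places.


c = 12/53 = 0.226415; √c = 0.475831.
λ_− = σ² (1 − √c)² = 10 · (1 − 0.475831)² = 10 · (0.524169)² = 2.747532.
λ_+ = σ² (1 + √c)² = 10 · (1 + 0.475831)² = 10 · (1.475831)² = 21.780770.

Rounded to 4 decimal places: λ_− ≈ 2.7475, λ_+ ≈ 21.7808.


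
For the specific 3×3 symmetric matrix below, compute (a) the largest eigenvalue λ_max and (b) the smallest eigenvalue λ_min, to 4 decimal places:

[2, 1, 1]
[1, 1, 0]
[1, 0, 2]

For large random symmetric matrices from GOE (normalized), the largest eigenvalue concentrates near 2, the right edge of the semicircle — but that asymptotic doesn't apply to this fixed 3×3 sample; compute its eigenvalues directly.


Since M is real symmetric, all three eigenvalues are real; they are the roots of det(λI − M) = λ³ − (tr M) λ² + s λ − det M, where s is the sum of the principal 2×2 minors.
tr M = 2 + 1 + 2 = 5.
s = (2·1 − 1²) + (2·2 − 1²) + (1·2 − 0²) = 1 + 3 + 2 = 6.
det M (expand along row 1) = 2·2 − 1·2 + 1·(-1) = 1.
Characteristic polynomial: λ³ − 5λ² + 6λ − 1 = 0.
Substitute λ = y + (tr M)/3 = y + 1.666667 to remove the quadratic term: y³ + p·y + q = 0 with p = s − (tr M)²/3 = -2.333333 and q = −2(tr M)³/27 + (tr M)·s/3 − det M = -0.259259.
Three real roots ⇒ use the trigonometric (Viète) form: r = 2√(−p/3) = 1.763834, φ = arccos(3q/(p·r)) = arccos(0.188982) = 1.380671 rad.
y_k = r·cos(φ/3 − 2πk/3) for k = 0, 1, 2 gives y = 1.580313, -0.111709, -1.468604.
λ_k = y_k + 1.666667 gives λ = 3.2470, 1.5550, 0.1981 (check: the sum is 5.0000 = tr M).

Hence λ_max = 3.2470 and λ_min = 0.1981.
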